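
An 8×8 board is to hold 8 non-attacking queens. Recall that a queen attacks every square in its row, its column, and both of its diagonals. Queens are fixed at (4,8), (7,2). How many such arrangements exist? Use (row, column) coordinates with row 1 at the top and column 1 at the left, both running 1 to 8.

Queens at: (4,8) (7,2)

Branch on row 1: col 1 → 0; col 3 → 0; col 4 → 0; col 6 → 1; col 7 → 1.
Sum: 0 + 0 + 0 + 1 + 1 = 2.

2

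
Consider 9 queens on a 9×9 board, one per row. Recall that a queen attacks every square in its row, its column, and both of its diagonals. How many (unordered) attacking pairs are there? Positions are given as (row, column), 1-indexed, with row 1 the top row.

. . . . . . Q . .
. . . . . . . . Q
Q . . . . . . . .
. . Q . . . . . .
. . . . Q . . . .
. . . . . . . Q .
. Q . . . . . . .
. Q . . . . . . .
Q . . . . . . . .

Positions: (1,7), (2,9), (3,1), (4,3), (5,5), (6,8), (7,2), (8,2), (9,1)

5

Same column: (3,1)–(9,1) (column 1); (7,2)–(8,2) (column 2).
Same diagonal: (5,5)–(8,2) (|5−8| = |5−2| = 3); (5,5)–(9,1) (|5−9| = |5−1| = 4); (8,2)–(9,1) (|8−9| = |2−1| = 1).
Total attacking pairs: 5.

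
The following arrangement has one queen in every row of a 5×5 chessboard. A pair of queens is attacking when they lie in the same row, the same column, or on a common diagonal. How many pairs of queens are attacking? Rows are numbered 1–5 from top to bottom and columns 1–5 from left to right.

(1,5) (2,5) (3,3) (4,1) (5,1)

5

Same column: (1,5)–(2,5) (column 5); (4,1)–(5,1) (column 1).
Same diagonal: (1,5)–(3,3) (|1−3| = |5−3| = 2); (1,5)–(5,1) (|1−5| = |5−1| = 4); (3,3)–(5,1) (|3−5| = |3−1| = 2).
Total attacking pairs: 5.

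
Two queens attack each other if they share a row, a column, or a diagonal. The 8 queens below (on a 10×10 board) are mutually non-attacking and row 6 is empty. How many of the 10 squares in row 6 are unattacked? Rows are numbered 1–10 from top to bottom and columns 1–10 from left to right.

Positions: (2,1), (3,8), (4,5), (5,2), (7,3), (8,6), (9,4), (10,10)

1

(2,1) attacks row 6 at column 1 and diagonals 5.
(3,8) attacks row 6 at column 8 and diagonals 5.
(4,5) attacks row 6 at column 5 and diagonals 3, 7.
(5,2) attacks row 6 at column 2 and diagonals 1, 3.
(7,3) attacks row 6 at column 3 and diagonals 2, 4.
(8,6) attacks row 6 at column 6 and diagonals 4, 8.
(9,4) attacks row 6 at column 4 and diagonals 1, 7.
(10,10) attacks row 6 at column 10 and diagonals 6.
Attacked columns: {1, 2, 3, 4, 5, 6, 7, 8, 10}. Safe: {9}.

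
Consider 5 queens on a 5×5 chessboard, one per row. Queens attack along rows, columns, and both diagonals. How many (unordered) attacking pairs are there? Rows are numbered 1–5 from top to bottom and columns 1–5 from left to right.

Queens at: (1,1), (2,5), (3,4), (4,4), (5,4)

5

Same column: (3,4)–(4,4) (column 4); (3,4)–(5,4) (column 4); (4,4)–(5,4) (column 4).
Same diagonal: (1,1)–(4,4) (|1−4| = |1−4| = 3); (2,5)–(3,4) (|2−3| = |5−4| = 1).
Total attacking pairs: 5.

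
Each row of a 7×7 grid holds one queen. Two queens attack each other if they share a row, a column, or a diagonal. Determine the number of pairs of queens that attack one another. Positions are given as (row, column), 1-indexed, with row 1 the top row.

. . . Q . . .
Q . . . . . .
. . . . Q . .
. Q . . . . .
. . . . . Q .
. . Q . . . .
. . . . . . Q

0

All columns are distinct and no two queens satisfy |Δrow| = |Δcol|, so no pair attacks.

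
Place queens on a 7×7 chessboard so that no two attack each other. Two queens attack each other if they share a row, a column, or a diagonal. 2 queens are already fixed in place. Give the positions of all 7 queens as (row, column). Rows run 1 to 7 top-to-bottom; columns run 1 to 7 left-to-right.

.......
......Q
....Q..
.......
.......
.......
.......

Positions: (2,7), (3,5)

(1,2) (2,7) (3,5) (4,3) (5,1) (6,6) (7,4)

Row 1: attacked by (2,7)→{6,7}; (3,5)→{3,5,7}. Safe: 1, 2, 4. Place at column 2.
Row 4: attacked by (1,2)→{2,5}; (2,7)→{5,7}; (3,5)→{4,5,6}. Safe: 1, 3. Place at column 3.
Row 5: attacked by (1,2)→{2,6}; (2,7)→{4,7}; (3,5)→{3,5,7}; (4,3)→{2,3,4}. Safe: 1. Place at column 1.
Row 6: attacked by (1,2)→{2,7}; (2,7)→{3,7}; (3,5)→{2,5}; (4,3)→{1,3,5}; (5,1)→{1,2}. Safe: 4, 6. Place at column 6.
Row 7: attacked by (1,2)→{2}; (2,7)→{2,7}; (3,5)→{1,5}; (4,3)→{3,6}; (5,1)→{1,3}; (6,6)→{5,6,7}. Safe: 4. Place at column 4.
Columns [2, 7, 5, 3, 1, 6, 4], r−c [-1, -5, -2, 1, 4, 0, 3], r+c [3, 9, 8, 7, 6, 12, 11] are all distinct, so no two queens attack.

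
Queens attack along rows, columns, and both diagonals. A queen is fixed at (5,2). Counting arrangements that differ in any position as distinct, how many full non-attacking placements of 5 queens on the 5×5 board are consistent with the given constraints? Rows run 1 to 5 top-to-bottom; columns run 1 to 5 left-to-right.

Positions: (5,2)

Branch on row 1: col 1 → 0; col 3 → 0; col 4 → 1; col 5 → 1.
Sum: 0 + 0 + 1 + 1 = 2.

2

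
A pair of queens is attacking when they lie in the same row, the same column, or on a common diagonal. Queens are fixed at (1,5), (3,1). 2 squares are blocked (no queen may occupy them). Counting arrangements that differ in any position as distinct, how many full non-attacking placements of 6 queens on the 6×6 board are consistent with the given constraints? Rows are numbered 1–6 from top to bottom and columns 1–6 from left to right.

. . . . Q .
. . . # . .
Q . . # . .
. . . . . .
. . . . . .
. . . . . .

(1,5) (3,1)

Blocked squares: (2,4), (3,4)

1

Branch on row 2: col 3 → 1.
Sum: 1 = 1.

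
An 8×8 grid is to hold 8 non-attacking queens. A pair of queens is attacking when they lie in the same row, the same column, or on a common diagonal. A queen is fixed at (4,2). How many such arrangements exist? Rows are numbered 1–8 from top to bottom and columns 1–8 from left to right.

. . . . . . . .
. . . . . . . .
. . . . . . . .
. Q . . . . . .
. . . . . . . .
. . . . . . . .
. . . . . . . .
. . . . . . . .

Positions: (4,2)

8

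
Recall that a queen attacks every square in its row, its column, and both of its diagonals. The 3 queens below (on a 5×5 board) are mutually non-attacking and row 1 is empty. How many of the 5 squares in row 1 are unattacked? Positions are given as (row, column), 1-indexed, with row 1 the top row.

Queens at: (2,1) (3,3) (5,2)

1

(2,1) attacks row 1 at column 1 and diagonals 2.
(3,3) attacks row 1 at column 3 and diagonals 1, 5.
(5,2) attacks row 1 at column 2.
Attacked columns: {1, 2, 3, 5}. Safe: {4}.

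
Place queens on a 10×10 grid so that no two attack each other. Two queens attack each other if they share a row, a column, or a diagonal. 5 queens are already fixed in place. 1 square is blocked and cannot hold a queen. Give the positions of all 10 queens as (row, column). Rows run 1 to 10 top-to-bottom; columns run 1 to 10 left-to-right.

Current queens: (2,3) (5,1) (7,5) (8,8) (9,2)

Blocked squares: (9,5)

(1,7) (2,3) (3,10) (4,6) (5,1) (6,9) (7,5) (8,8) (9,2) (10,4)

Row 1: attacked by (2,3)→{2,3,4}; (5,1)→{1,5}; (7,5)→{5}; (8,8)→{1,8}; (9,2)→{2,10}. Safe: 6, 7, 9. Place at column 7.
Row 3: attacked by (1,7)→{5,7,9}; (2,3)→{2,3,4}; (5,1)→{1,3}; (7,5)→{1,5,9}; (8,8)→{3,8}; (9,2)→{2,8}. Safe: 6, 10. Place at column 10.
Row 4: attacked by (1,7)→{4,7,10}; (2,3)→{1,3,5}; (3,10)→{9,10}; (5,1)→{1,2}; (7,5)→{2,5,8}; (8,8)→{4,8}; (9,2)→{2,7}. Safe: 6. Place at column 6.
Row 6: attacked by (1,7)→{2,7}; (2,3)→{3,7}; (3,10)→{7,10}; (4,6)→{4,6,8}; (5,1)→{1,2}; (7,5)→{4,5,6}; (8,8)→{6,8,10}; (9,2)→{2,5}. Safe: 9. Place at column 9.
Row 10: attacked by (1,7)→{7}; (2,3)→{3}; (3,10)→{3,10}; (4,6)→{6}; (5,1)→{1,6}; (6,9)→{5,9}; (7,5)→{2,5,8}; (8,8)→{6,8,10}; (9,2)→{1,2,3}. Safe: 4. Place at column 4.
Columns [7, 3, 10, 6, 1, 9, 5, 8, 2, 4], r−c [-6, -1, -7, -2, 4, -3, 2, 0, 7, 6], r+c [8, 5, 13, 10, 6, 15, 12, 16, 11, 14] are all distinct, so no two queens attack.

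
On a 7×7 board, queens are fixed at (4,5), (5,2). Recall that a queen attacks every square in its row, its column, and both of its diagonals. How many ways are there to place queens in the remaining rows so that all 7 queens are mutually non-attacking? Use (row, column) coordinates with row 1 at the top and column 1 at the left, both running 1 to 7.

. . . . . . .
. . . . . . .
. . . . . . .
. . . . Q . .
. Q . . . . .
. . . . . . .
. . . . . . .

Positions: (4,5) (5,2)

Branch on row 1: col 1 → 0; col 3 → 0; col 4 → 0; col 7 → 1.
Sum: 0 + 0 + 0 + 1 = 1.

1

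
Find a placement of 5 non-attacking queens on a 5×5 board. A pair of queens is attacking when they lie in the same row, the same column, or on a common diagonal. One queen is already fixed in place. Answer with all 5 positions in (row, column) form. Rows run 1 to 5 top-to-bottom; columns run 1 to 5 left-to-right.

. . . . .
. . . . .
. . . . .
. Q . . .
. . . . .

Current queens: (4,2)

(1,1) (2,3) (3,5) (4,2) (5,4)

Row 1: attacked by (4,2)→{2,5}. Safe: 1, 3, 4. Place at column 1.
Row 2: attacked by (1,1)→{1,2}; (4,2)→{2,4}. Safe: 3, 5. Place at column 3.
Row 3: attacked by (1,1)→{1,3}; (2,3)→{2,3,4}; (4,2)→{1,2,3}. Safe: 5. Place at column 5.
Row 5: attacked by (1,1)→{1,5}; (2,3)→{3}; (3,5)→{3,5}; (4,2)→{1,2,3}. Safe: 4. Place at column 4.
Columns [1, 3, 5, 2, 4], r−c [0, -1, -2, 2, 1], r+c [2, 5, 8, 6, 9] are all distinct, so no two queens attack.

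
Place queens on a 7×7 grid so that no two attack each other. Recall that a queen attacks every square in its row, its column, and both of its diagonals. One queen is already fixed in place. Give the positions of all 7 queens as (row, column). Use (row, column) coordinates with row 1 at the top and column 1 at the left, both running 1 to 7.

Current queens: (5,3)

(1,1) (2,5) (3,2) (4,6) (5,3) (6,7) (7,4)

Row 1: attacked by (5,3)→{3,7}. Safe: 1, 2, 4, 5, 6. Place at column 1.
Row 2: attacked by (1,1)→{1,2}; (5,3)→{3,6}. Safe: 4, 5, 7. Place at column 5.
Row 3: attacked by (1,1)→{1,3}; (2,5)→{4,5,6}; (5,3)→{1,3,5}. Safe: 2, 7. Place at column 2.
Row 4: attacked by (1,1)→{1,4}; (2,5)→{3,5,7}; (3,2)→{1,2,3}; (5,3)→{2,3,4}. Safe: 6. Place at column 6.
Row 6: attacked by (1,1)→{1,6}; (2,5)→{1,5}; (3,2)→{2,5}; (4,6)→{4,6}; (5,3)→{2,3,4}. Safe: 7. Place at column 7.
Row 7: attacked by (1,1)→{1,7}; (2,5)→{5}; (3,2)→{2,6}; (4,6)→{3,6}; (5,3)→{1,3,5}; (6,7)→{6,7}. Safe: 4. Place at column 4.
Columns [1, 5, 2, 6, 3, 7, 4], r−c [0, -3, 1, -2, 2, -1, 3], r+c [2, 7, 5, 10, 8, 13, 11] are all distinct, so no two queens attack.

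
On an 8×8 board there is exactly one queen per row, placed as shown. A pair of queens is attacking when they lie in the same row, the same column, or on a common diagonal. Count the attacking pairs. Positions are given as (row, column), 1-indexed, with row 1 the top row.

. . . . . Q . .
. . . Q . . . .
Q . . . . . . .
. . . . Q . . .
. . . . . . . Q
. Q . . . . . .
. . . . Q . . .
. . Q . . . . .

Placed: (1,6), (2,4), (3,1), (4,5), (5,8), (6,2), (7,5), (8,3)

2

Same column: (4,5)–(7,5) (column 5).
Same diagonal: (3,1)–(7,5) (|3−7| = |1−5| = 4).
Total attacking pairs: 2.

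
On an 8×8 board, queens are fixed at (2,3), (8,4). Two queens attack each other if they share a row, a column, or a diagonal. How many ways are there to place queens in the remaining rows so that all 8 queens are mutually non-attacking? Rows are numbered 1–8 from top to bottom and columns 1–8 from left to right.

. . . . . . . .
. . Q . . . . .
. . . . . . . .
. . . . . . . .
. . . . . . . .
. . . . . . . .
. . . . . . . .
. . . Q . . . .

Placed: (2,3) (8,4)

6

Branch on row 1: col 1 → 0; col 5 → 1; col 6 → 2; col 7 → 2; col 8 → 1.
Sum: 0 + 1 + 2 + 2 + 1 = 6.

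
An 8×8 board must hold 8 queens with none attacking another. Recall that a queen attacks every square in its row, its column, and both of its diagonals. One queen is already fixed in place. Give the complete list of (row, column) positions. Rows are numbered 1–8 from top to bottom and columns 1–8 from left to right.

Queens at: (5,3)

(1,2) (2,4) (3,6) (4,8) (5,3) (6,1) (7,7) (8,5)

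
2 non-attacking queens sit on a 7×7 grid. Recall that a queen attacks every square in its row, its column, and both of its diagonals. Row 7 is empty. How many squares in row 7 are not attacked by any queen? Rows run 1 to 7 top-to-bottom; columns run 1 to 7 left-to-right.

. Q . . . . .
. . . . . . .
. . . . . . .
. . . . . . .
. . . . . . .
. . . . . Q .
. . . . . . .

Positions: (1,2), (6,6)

(1,2) attacks row 7 at column 2.
(6,6) attacks row 7 at column 6 and diagonals 5, 7.
Attacked columns: {2, 5, 6, 7}. Safe: {1, 3, 4}.

3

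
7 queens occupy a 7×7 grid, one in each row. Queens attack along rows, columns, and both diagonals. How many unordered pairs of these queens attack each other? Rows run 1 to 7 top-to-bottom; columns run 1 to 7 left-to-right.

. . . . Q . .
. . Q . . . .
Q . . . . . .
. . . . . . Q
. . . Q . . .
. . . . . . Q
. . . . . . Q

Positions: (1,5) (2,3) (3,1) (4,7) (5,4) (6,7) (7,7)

Same column: (4,7)–(6,7) (column 7); (4,7)–(7,7) (column 7); (6,7)–(7,7) (column 7).
Same diagonal: (2,3)–(6,7) (|2−6| = |3−7| = 4).
Total attacking pairs: 4.

4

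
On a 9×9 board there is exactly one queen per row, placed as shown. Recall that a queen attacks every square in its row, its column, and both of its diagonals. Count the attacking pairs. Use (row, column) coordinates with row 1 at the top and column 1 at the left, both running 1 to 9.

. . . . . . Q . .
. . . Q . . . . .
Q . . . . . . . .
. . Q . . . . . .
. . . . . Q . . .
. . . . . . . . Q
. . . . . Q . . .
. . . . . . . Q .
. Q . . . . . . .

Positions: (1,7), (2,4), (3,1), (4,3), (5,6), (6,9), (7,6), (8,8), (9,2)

Same column: (5,6)–(7,6) (column 6).
Same diagonal: (4,3)–(7,6) (|4−7| = |3−6| = 3); (5,6)–(9,2) (|5−9| = |6−2| = 4).
Total attacking pairs: 3.

3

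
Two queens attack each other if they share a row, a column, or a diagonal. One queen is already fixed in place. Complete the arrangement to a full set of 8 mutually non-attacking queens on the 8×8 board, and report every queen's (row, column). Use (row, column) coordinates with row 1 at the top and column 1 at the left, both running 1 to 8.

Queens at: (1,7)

Row 2: attacked by (1,7)→{6,7,8}. Safe: 1, 2, 3, 4, 5. Place at column 3.
Row 3: attacked by (1,7)→{5,7}; (2,3)→{2,3,4}. Safe: 1, 6, 8. Place at column 1.
Row 4: attacked by (1,7)→{4,7}; (2,3)→{1,3,5}; (3,1)→{1,2}. Safe: 6, 8. Place at column 6.
Row 5: attacked by (1,7)→{3,7}; (2,3)→{3,6}; (3,1)→{1,3}; (4,6)→{5,6,7}. Safe: 2, 4, 8. Place at column 8.
Row 6: attacked by (1,7)→{2,7}; (2,3)→{3,7}; (3,1)→{1,4}; (4,6)→{4,6,8}; (5,8)→{7,8}. Safe: 5. Place at column 5.
Row 7: attacked by (1,7)→{1,7}; (2,3)→{3,8}; (3,1)→{1,5}; (4,6)→{3,6}; (5,8)→{6,8}; (6,5)→{4,5,6}. Safe: 2. Place at column 2.
Row 8: attacked by (1,7)→{7}; (2,3)→{3}; (3,1)→{1,6}; (4,6)→{2,6}; (5,8)→{5,8}; (6,5)→{3,5,7}; (7,2)→{1,2,3}. Safe: 4. Place at column 4.
Columns [7, 3, 1, 6, 8, 5, 2, 4], r−c [-6, -1, 2, -2, -3, 1, 5, 4], r+c [8, 5, 4, 10, 13, 11, 9, 12] are all distinct, so no two queens attack.

(1,7) (2,3) (3,1) (4,6) (5,8) (6,5) (7,2) (8,4)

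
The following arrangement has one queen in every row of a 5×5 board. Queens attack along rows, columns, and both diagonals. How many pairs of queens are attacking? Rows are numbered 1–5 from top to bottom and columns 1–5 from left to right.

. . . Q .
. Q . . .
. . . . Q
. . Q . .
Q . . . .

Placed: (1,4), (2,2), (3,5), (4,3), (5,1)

All columns are distinct and no two queens satisfy |Δrow| = |Δcol|, so no pair attacks.

0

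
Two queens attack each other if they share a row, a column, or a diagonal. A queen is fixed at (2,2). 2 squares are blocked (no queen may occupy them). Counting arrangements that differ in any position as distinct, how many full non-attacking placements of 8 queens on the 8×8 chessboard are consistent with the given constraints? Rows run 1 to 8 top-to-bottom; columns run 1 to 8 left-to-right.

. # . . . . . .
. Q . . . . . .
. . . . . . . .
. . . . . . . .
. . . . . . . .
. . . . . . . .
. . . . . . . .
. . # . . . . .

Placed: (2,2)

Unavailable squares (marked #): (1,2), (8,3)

13

Branch on row 1: col 4 → 5; col 5 → 3; col 6 → 1; col 7 → 2; col 8 → 2.
Sum: 5 + 3 + 1 + 2 + 2 = 13.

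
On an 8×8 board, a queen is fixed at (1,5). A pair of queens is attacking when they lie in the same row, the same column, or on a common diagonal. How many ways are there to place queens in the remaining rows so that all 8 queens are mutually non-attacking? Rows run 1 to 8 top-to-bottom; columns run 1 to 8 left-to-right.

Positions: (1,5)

Branch on row 2: col 1 → 3; col 2 → 4; col 3 → 3; col 7 → 6; col 8 → 2.
Sum: 3 + 4 + 3 + 6 + 2 = 18.

18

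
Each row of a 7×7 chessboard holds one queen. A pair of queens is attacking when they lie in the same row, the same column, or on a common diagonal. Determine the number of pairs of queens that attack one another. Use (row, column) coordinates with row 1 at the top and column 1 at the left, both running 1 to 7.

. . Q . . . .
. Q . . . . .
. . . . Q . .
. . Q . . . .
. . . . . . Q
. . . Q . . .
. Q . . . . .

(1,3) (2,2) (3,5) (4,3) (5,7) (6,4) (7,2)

6

Same column: (1,3)–(4,3) (column 3); (2,2)–(7,2) (column 2).
Same diagonal: (1,3)–(2,2) (|1−2| = |3−2| = 1); (1,3)–(3,5) (|1−3| = |3−5| = 2); (1,3)–(5,7) (|1−5| = |3−7| = 4); (3,5)–(5,7) (|3−5| = |5−7| = 2).
Total attacking pairs: 6.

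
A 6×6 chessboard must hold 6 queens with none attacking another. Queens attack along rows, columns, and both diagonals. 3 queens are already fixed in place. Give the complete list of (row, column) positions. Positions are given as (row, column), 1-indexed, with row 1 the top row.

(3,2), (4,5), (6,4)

Row 1: attacked by (3,2)→{2,4}; (4,5)→{2,5}; (6,4)→{4}. Safe: 1, 3, 6. Place at column 3.
Row 2: attacked by (1,3)→{2,3,4}; (3,2)→{1,2,3}; (4,5)→{3,5}; (6,4)→{4}. Safe: 6. Place at column 6.
Row 5: attacked by (1,3)→{3}; (2,6)→{3,6}; (3,2)→{2,4}; (4,5)→{4,5,6}; (6,4)→{3,4,5}. Safe: 1. Place at column 1.
Columns [3, 6, 2, 5, 1, 4], r−c [-2, -4, 1, -1, 4, 2], r+c [4, 8, 5, 9, 6, 10] are all distinct, so no two queens attack.

(1,3) (2,6) (3,2) (4,5) (5,1) (6,4)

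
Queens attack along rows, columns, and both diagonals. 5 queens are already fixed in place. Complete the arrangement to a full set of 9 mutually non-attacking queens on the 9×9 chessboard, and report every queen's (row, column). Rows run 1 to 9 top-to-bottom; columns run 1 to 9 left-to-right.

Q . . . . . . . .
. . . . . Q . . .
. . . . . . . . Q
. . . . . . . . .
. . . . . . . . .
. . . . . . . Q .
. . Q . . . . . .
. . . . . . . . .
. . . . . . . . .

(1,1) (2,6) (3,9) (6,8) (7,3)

(1,1) (2,6) (3,9) (4,5) (5,2) (6,8) (7,3) (8,7) (9,4)

Row 4: attacked by (1,1)→{1,4}; (2,6)→{4,6,8}; (3,9)→{8,9}; (6,8)→{6,8}; (7,3)→{3,6}. Safe: 2, 5, 7. Place at column 5.
Row 5: attacked by (1,1)→{1,5}; (2,6)→{3,6,9}; (3,9)→{7,9}; (4,5)→{4,5,6}; (6,8)→{7,8,9}; (7,3)→{1,3,5}. Safe: 2. Place at column 2.
Row 8: attacked by (1,1)→{1,8}; (2,6)→{6}; (3,9)→{4,9}; (4,5)→{1,5,9}; (5,2)→{2,5}; (6,8)→{6,8}; (7,3)→{2,3,4}. Safe: 7. Place at column 7.
Row 9: attacked by (1,1)→{1,9}; (2,6)→{6}; (3,9)→{3,9}; (4,5)→{5}; (5,2)→{2,6}; (6,8)→{5,8}; (7,3)→{1,3,5}; (8,7)→{6,7,8}. Safe: 4. Place at column 4.
Columns [1, 6, 9, 5, 2, 8, 3, 7, 4], r−c [0, -4, -6, -1, 3, -2, 4, 1, 5], r+c [2, 8, 12, 9, 7, 14, 10, 15, 13] are all distinct, so no two queens attack.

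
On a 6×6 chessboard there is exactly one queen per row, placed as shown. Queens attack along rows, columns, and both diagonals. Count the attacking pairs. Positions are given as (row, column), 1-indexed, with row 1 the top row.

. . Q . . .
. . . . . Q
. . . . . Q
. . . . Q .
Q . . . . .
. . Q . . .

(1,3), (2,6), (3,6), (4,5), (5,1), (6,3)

5

Same column: (1,3)–(6,3) (column 3); (2,6)–(3,6) (column 6).
Same diagonal: (3,6)–(4,5) (|3−4| = |6−5| = 1); (3,6)–(6,3) (|3−6| = |6−3| = 3); (4,5)–(6,3) (|4−6| = |5−3| = 2).
Total attacking pairs: 5.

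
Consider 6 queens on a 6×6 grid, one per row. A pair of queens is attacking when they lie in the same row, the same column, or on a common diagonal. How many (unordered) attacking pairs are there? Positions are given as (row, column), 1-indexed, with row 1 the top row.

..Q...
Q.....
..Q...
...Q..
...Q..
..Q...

7

Same column: (1,3)–(3,3) (column 3); (1,3)–(6,3) (column 3); (3,3)–(6,3) (column 3); (4,4)–(5,4) (column 4).
Same diagonal: (2,1)–(5,4) (|2−5| = |1−4| = 3); (3,3)–(4,4) (|3−4| = |3−4| = 1); (5,4)–(6,3) (|5−6| = |4−3| = 1).
Total attacking pairs: 7.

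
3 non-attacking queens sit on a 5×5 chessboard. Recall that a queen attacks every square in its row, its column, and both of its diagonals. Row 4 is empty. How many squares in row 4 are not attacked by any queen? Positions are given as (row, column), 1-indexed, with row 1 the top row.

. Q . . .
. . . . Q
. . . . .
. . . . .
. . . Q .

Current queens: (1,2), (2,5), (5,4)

1

(1,2) attacks row 4 at column 2 and diagonals 5.
(2,5) attacks row 4 at column 5 and diagonals 3.
(5,4) attacks row 4 at column 4 and diagonals 3, 5.
Attacked columns: {2, 3, 4, 5}. Safe: {1}.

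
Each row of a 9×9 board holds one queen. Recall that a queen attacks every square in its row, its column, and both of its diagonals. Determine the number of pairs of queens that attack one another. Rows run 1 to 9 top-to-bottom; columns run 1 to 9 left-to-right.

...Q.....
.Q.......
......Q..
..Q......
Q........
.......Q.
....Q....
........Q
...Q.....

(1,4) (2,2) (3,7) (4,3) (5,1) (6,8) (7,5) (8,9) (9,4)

Same column: (1,4)–(9,4) (column 4).
Total attacking pairs: 1.

1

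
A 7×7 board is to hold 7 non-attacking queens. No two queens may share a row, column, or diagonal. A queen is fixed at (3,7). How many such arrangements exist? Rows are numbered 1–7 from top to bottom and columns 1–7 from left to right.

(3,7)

Branch on row 1: col 1 → 1; col 2 → 1; col 3 → 1; col 4 → 1; col 6 → 2.
Sum: 1 + 1 + 1 + 1 + 2 = 6.

6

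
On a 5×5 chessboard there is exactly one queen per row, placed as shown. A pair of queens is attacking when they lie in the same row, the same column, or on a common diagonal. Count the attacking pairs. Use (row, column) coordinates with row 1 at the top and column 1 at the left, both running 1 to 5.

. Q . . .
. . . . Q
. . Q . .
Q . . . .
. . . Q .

All columns are distinct and no two queens satisfy |Δrow| = |Δcol|, so no pair attacks.

0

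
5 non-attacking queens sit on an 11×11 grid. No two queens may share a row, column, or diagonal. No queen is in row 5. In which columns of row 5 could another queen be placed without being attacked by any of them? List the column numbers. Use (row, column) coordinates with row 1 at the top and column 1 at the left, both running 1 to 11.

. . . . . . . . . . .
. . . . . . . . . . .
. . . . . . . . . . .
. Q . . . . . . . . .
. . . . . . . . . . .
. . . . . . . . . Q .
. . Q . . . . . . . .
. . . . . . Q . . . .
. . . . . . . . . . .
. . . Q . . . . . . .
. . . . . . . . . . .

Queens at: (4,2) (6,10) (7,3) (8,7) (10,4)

columns 6, 8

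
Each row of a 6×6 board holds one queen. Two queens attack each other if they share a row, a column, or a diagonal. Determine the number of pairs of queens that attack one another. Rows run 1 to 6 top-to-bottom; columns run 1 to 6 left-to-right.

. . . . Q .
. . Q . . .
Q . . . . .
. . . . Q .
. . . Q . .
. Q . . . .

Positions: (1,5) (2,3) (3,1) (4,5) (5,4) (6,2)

3

Same column: (1,5)–(4,5) (column 5).
Same diagonal: (2,3)–(4,5) (|2−4| = |3−5| = 2); (4,5)–(5,4) (|4−5| = |5−4| = 1).
Total attacking pairs: 3.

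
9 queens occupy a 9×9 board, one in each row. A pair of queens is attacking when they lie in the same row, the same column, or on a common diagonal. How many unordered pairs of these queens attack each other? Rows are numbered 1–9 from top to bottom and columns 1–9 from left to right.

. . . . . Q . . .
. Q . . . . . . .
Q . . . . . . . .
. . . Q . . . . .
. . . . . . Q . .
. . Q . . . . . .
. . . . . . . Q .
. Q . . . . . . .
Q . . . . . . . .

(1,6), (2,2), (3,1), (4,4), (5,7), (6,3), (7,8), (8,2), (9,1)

5

Same column: (2,2)–(8,2) (column 2); (3,1)–(9,1) (column 1).
Same diagonal: (2,2)–(3,1) (|2−3| = |2−1| = 1); (2,2)–(4,4) (|2−4| = |2−4| = 2); (8,2)–(9,1) (|8−9| = |2−1| = 1).
Total attacking pairs: 5.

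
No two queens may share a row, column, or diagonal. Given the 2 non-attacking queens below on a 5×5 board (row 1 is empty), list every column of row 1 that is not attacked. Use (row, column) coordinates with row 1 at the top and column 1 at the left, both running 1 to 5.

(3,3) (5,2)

(3,3) attacks row 1 at column 3 and diagonals 1, 5.
(5,2) attacks row 1 at column 2.
Attacked columns: {1, 2, 3, 5}. Safe: {4}.

columns 4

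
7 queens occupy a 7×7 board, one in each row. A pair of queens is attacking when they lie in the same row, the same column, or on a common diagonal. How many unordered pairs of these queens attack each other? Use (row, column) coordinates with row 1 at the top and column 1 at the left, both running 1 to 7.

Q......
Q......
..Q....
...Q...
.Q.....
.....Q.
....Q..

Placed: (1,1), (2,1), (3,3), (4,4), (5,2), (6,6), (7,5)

8

Same column: (1,1)–(2,1) (column 1).
Same diagonal: (1,1)–(3,3) (|1−3| = |1−3| = 2); (1,1)–(4,4) (|1−4| = |1−4| = 3); (1,1)–(6,6) (|1−6| = |1−6| = 5); (3,3)–(4,4) (|3−4| = |3−4| = 1); (3,3)–(6,6) (|3−6| = |3−6| = 3); (4,4)–(6,6) (|4−6| = |4−6| = 2); (6,6)–(7,5) (|6−7| = |6−5| = 1).
Total attacking pairs: 8.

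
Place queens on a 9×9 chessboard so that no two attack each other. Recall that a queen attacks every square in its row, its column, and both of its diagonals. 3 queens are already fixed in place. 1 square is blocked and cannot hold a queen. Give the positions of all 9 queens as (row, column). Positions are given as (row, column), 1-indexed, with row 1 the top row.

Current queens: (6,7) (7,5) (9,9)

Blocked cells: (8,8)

(1,4) (2,6) (3,8) (4,3) (5,1) (6,7) (7,5) (8,2) (9,9)

Row 1: attacked by (6,7)→{2,7}; (7,5)→{5}; (9,9)→{1,9}. Safe: 3, 4, 6, 8. Place at column 4.
Row 2: attacked by (1,4)→{3,4,5}; (6,7)→{3,7}; (7,5)→{5}; (9,9)→{2,9}. Safe: 1, 6, 8. Place at column 6.
Row 3: attacked by (1,4)→{2,4,6}; (2,6)→{5,6,7}; (6,7)→{4,7}; (7,5)→{1,5,9}; (9,9)→{3,9}. Safe: 8. Place at column 8.
Row 4: attacked by (1,4)→{1,4,7}; (2,6)→{4,6,8}; (3,8)→{7,8,9}; (6,7)→{5,7,9}; (7,5)→{2,5,8}; (9,9)→{4,9}. Safe: 3. Place at column 3.
Row 5: attacked by (1,4)→{4,8}; (2,6)→{3,6,9}; (3,8)→{6,8}; (4,3)→{2,3,4}; (6,7)→{6,7,8}; (7,5)→{3,5,7}; (9,9)→{5,9}. Safe: 1. Place at column 1.
Row 8: attacked by (1,4)→{4}; (2,6)→{6}; (3,8)→{3,8}; (4,3)→{3,7}; (5,1)→{1,4}; (6,7)→{5,7,9}; (7,5)→{4,5,6}; (9,9)→{8,9}. Blocked: 8. Safe: 2. Place at column 2.
Columns [4, 6, 8, 3, 1, 7, 5, 2, 9], r−c [-3, -4, -5, 1, 4, -1, 2, 6, 0], r+c [5, 8, 11, 7, 6, 13, 12, 10, 18] are all distinct, so no two queens attack.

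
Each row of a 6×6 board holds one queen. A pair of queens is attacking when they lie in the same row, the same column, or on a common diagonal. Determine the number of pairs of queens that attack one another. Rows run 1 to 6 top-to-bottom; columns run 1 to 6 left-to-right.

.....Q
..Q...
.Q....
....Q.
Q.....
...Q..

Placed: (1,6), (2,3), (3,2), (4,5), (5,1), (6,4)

Same diagonal: (2,3)–(3,2) (|2−3| = |3−2| = 1); (2,3)–(4,5) (|2−4| = |3−5| = 2).
Total attacking pairs: 2.

2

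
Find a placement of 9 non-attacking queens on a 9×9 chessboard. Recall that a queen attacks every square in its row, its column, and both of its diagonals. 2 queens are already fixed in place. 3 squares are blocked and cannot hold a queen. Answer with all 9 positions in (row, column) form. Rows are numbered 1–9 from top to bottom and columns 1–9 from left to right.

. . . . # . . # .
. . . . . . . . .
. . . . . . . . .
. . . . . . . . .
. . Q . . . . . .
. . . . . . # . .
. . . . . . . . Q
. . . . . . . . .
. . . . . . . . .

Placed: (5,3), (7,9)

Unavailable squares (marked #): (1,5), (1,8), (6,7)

(1,2) (2,5) (3,8) (4,1) (5,3) (6,6) (7,9) (8,7) (9,4)

Row 1: attacked by (5,3)→{3,7}; (7,9)→{3,9}. Blocked: 5,8. Safe: 1, 2, 4, 6. Place at column 2.
Row 2: attacked by (1,2)→{1,2,3}; (5,3)→{3,6}; (7,9)→{4,9}. Safe: 5, 7, 8. Place at column 5.
Row 3: attacked by (1,2)→{2,4}; (2,5)→{4,5,6}; (5,3)→{1,3,5}; (7,9)→{5,9}. Safe: 7, 8. Place at column 8.
Row 4: attacked by (1,2)→{2,5}; (2,5)→{3,5,7}; (3,8)→{7,8,9}; (5,3)→{2,3,4}; (7,9)→{6,9}. Safe: 1. Place at column 1.
Row 6: attacked by (1,2)→{2,7}; (2,5)→{1,5,9}; (3,8)→{5,8}; (4,1)→{1,3}; (5,3)→{2,3,4}; (7,9)→{8,9}. Blocked: 7. Safe: 6. Place at column 6.
Row 8: attacked by (1,2)→{2,9}; (2,5)→{5}; (3,8)→{3,8}; (4,1)→{1,5}; (5,3)→{3,6}; (6,6)→{4,6,8}; (7,9)→{8,9}. Safe: 7. Place at column 7.
Row 9: attacked by (1,2)→{2}; (2,5)→{5}; (3,8)→{2,8}; (4,1)→{1,6}; (5,3)→{3,7}; (6,6)→{3,6,9}; (7,9)→{7,9}; (8,7)→{6,7,8}. Safe: 4. Place at column 4.
Columns [2, 5, 8, 1, 3, 6, 9, 7, 4], r−c [-1, -3, -5, 3, 2, 0, -2, 1, 5], r+c [3, 7, 11, 5, 8, 12, 16, 15, 13] are all distinct, so no two queens attack.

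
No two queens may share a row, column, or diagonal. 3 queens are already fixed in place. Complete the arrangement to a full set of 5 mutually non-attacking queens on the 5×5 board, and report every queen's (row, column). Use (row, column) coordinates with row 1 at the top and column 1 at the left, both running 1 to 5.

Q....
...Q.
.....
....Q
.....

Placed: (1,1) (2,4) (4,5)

(1,1) (2,4) (3,2) (4,5) (5,3)

Row 3: attacked by (1,1)→{1,3}; (2,4)→{3,4,5}; (4,5)→{4,5}. Safe: 2. Place at column 2.
Row 5: attacked by (1,1)→{1,5}; (2,4)→{1,4}; (3,2)→{2,4}; (4,5)→{4,5}. Safe: 3. Place at column 3.
Columns [1, 4, 2, 5, 3], r−c [0, -2, 1, -1, 2], r+c [2, 6, 5, 9, 8] are all distinct, so no two queens attack.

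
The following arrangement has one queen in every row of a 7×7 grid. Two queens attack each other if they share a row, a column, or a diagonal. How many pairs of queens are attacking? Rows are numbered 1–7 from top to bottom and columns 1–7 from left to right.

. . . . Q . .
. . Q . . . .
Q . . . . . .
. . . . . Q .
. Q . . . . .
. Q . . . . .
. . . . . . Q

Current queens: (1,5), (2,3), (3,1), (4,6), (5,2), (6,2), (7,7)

Same column: (5,2)–(6,2) (column 2).
Total attacking pairs: 1.

1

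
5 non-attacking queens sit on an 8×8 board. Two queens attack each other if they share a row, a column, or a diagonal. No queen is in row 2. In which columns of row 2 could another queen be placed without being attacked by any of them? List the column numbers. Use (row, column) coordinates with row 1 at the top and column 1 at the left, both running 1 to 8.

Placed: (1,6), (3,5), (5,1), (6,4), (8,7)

columns 2, 3

(1,6) attacks row 2 at column 6 and diagonals 5, 7.
(3,5) attacks row 2 at column 5 and diagonals 4, 6.
(5,1) attacks row 2 at column 1 and diagonals 4.
(6,4) attacks row 2 at column 4 and diagonals 8.
(8,7) attacks row 2 at column 7 and diagonals 1.
Attacked columns: {1, 4, 5, 6, 7, 8}. Safe: {2, 3}.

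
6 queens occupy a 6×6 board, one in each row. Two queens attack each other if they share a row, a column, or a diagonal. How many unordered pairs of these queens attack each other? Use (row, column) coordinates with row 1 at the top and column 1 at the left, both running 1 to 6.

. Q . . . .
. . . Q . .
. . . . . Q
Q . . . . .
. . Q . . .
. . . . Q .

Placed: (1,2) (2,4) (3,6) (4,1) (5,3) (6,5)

All columns are distinct and no two queens satisfy |Δrow| = |Δcol|, so no pair attacks.

0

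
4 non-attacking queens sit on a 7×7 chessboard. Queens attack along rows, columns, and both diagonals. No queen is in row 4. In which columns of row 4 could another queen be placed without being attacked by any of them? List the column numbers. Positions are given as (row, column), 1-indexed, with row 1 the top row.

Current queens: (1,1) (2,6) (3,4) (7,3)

columns 2, 7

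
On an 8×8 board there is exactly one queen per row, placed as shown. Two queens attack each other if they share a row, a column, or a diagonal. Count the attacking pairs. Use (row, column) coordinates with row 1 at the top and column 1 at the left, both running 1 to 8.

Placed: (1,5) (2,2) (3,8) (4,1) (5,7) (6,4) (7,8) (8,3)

Same column: (3,8)–(7,8) (column 8).
Same diagonal: (3,8)–(8,3) (|3−8| = |8−3| = 5).
Total attacking pairs: 2.

2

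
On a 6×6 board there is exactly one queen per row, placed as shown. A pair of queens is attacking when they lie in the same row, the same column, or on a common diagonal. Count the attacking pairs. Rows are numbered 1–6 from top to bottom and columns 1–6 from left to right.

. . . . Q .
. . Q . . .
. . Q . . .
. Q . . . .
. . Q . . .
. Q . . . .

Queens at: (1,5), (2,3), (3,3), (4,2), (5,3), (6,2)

Same column: (2,3)–(3,3) (column 3); (2,3)–(5,3) (column 3); (3,3)–(5,3) (column 3); (4,2)–(6,2) (column 2).
Same diagonal: (1,5)–(3,3) (|1−3| = |5−3| = 2); (1,5)–(4,2) (|1−4| = |5−2| = 3); (3,3)–(4,2) (|3−4| = |3−2| = 1); (4,2)–(5,3) (|4−5| = |2−3| = 1); (5,3)–(6,2) (|5−6| = |3−2| = 1).
Total attacking pairs: 9.

9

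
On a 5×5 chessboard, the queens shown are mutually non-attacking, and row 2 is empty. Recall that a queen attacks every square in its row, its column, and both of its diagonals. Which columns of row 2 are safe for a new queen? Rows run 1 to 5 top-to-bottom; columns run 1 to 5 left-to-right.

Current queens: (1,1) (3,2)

columns 4, 5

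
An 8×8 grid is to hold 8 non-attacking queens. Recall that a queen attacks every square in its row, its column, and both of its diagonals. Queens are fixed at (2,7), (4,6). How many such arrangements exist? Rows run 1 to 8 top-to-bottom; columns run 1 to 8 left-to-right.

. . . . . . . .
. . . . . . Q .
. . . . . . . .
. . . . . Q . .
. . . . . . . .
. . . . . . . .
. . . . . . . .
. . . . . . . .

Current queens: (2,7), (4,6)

4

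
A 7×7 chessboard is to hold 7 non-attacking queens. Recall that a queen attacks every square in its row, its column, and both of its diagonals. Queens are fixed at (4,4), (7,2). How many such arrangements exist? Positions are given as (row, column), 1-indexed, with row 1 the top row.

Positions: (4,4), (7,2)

Branch on row 1: col 3 → 0; col 5 → 0; col 6 → 2.
Sum: 0 + 0 + 2 = 2.

2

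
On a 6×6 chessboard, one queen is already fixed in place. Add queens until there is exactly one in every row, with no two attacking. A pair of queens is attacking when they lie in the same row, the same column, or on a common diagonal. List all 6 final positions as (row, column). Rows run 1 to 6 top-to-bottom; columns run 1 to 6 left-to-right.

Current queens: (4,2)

(1,4) (2,1) (3,5) (4,2) (5,6) (6,3)

Row 1: attacked by (4,2)→{2,5}. Safe: 1, 3, 4, 6. Place at column 4.
Row 2: attacked by (1,4)→{3,4,5}; (4,2)→{2,4}. Safe: 1, 6. Place at column 1.
Row 3: attacked by (1,4)→{2,4,6}; (2,1)→{1,2}; (4,2)→{1,2,3}. Safe: 5. Place at column 5.
Row 5: attacked by (1,4)→{4}; (2,1)→{1,4}; (3,5)→{3,5}; (4,2)→{1,2,3}. Safe: 6. Place at column 6.
Row 6: attacked by (1,4)→{4}; (2,1)→{1,5}; (3,5)→{2,5}; (4,2)→{2,4}; (5,6)→{5,6}. Safe: 3. Place at column 3.
Columns [4, 1, 5, 2, 6, 3], r−c [-3, 1, -2, 2, -1, 3], r+c [5, 3, 8, 6, 11, 9] are all distinct, so no two queens attack.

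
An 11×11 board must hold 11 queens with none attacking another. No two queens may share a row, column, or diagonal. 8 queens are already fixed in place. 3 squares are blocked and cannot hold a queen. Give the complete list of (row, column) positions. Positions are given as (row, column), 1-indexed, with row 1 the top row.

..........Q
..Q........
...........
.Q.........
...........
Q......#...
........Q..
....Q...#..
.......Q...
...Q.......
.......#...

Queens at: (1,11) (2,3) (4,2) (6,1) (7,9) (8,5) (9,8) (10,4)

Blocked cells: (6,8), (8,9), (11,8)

(1,11) (2,3) (3,6) (4,2) (5,10) (6,1) (7,9) (8,5) (9,8) (10,4) (11,7)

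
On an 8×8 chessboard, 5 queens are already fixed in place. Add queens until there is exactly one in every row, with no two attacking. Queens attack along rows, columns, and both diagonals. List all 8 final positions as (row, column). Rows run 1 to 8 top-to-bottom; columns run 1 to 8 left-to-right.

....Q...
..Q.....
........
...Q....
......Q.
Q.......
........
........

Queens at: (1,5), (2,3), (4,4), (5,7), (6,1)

Row 3: attacked by (1,5)→{3,5,7}; (2,3)→{2,3,4}; (4,4)→{3,4,5}; (5,7)→{5,7}; (6,1)→{1,4}. Safe: 6, 8. Place at column 8.
Row 7: attacked by (1,5)→{5}; (2,3)→{3,8}; (3,8)→{4,8}; (4,4)→{1,4,7}; (5,7)→{5,7}; (6,1)→{1,2}. Safe: 6. Place at column 6.
Row 8: attacked by (1,5)→{5}; (2,3)→{3}; (3,8)→{3,8}; (4,4)→{4,8}; (5,7)→{4,7}; (6,1)→{1,3}; (7,6)→{5,6,7}. Safe: 2. Place at column 2.
Columns [5, 3, 8, 4, 7, 1, 6, 2], r−c [-4, -1, -5, 0, -2, 5, 1, 6], r+c [6, 5, 11, 8, 12, 7, 13, 10] are all distinct, so no two queens attack.

(1,5) (2,3) (3,8) (4,4) (5,7) (6,1) (7,6) (8,2)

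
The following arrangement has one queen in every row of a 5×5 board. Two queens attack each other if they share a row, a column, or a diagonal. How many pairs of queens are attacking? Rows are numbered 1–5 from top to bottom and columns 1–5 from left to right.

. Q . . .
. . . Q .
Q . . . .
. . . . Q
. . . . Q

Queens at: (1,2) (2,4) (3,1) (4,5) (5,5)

2

Same column: (4,5)–(5,5) (column 5).
Same diagonal: (1,2)–(4,5) (|1−4| = |2−5| = 3).
Total attacking pairs: 2.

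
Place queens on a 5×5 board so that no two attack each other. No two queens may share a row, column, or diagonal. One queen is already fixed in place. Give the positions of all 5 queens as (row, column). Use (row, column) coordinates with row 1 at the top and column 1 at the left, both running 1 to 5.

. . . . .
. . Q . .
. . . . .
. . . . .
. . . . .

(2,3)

Row 1: attacked by (2,3)→{2,3,4}. Safe: 1, 5. Place at column 1.
Row 3: attacked by (1,1)→{1,3}; (2,3)→{2,3,4}. Safe: 5. Place at column 5.
Row 4: attacked by (1,1)→{1,4}; (2,3)→{1,3,5}; (3,5)→{4,5}. Safe: 2. Place at column 2.
Row 5: attacked by (1,1)→{1,5}; (2,3)→{3}; (3,5)→{3,5}; (4,2)→{1,2,3}. Safe: 4. Place at column 4.
Columns [1, 3, 5, 2, 4], r−c [0, -1, -2, 2, 1], r+c [2, 5, 8, 6, 9] are all distinct, so no two queens attack.

(1,1) (2,3) (3,5) (4,2) (5,4)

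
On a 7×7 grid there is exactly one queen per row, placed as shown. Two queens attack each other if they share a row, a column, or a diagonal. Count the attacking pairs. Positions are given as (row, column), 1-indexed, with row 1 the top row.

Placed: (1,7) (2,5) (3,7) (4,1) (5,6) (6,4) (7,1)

4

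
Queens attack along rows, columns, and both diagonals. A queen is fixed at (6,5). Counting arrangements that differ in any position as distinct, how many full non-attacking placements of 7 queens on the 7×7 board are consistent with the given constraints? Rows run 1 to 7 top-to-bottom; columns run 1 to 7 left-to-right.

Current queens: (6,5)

6

Branch on row 1: col 1 → 1; col 2 → 1; col 3 → 0; col 4 → 1; col 6 → 3; col 7 → 0.
Sum: 1 + 1 + 0 + 1 + 3 + 0 = 6.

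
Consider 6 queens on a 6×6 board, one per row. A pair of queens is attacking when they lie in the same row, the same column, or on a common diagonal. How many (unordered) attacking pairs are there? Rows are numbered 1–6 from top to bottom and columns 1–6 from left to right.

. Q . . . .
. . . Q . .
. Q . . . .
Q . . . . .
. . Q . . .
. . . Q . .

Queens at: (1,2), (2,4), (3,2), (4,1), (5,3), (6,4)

4

Same column: (1,2)–(3,2) (column 2); (2,4)–(6,4) (column 4).
Same diagonal: (3,2)–(4,1) (|3−4| = |2−1| = 1); (5,3)–(6,4) (|5−6| = |3−4| = 1).
Total attacking pairs: 4.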